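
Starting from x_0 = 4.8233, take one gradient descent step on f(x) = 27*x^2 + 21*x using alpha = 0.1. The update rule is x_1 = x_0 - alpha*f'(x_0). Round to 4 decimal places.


We compute the gradient at x_0 and apply the update.
f'(x) = 54*x + 21
f'(4.8233) = 54*4.8233 + 21 = 281.4582
x_1 = 4.8233 - 0.1*281.4582 = -23.3225


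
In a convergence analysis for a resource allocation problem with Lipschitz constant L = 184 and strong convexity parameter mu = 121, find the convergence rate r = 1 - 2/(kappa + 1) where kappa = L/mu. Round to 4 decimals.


Step 1: Compute the condition number.
kappa = L/mu = 184/121 = 1.5207
Step 2: Compute the convergence rate.
r = 1 - 2/(kappa + 1) = 1 - 2*mu/(L + mu) = (L - mu)/(L + mu) = 63/305 = 0.2066


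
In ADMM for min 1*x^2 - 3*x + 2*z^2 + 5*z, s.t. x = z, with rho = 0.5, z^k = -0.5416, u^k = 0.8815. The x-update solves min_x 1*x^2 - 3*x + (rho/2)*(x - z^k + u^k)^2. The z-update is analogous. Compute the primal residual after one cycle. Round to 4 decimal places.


ADMM iteration with rho = 0.5, z^k = -0.5416, u^k = 0.8815
Step 1: x-update.
Minimize 1*x^2 - 3*x + (0.5/2)*(x + 0.5416 + 0.8815)^2
FOC: (2*1 + 0.5)*x = 3 + 0.5*(-0.5416 - 0.8815)
x^{k+1} = 0.9154
Step 2: z-update.
Minimize 2*z^2 + 5*z + (0.5/2)*(0.9154 - z + 0.8815)^2
FOC: (2*2 + 0.5)*z = -5 + 0.5*(0.9154 + 0.8815)
z^{k+1} = -0.9115
Step 3: u-update.
u^{k+1} = 0.8815 + 0.9154 + 0.9115 = 2.7083
Step 4: Primal residual = |0.9154 + 0.9115| = 1.8268


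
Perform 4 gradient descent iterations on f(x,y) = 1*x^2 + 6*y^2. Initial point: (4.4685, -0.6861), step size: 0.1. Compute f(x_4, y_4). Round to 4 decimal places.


Gradient descent on f(x,y) = 1*x^2 + 6*y^2.
Starting point: (4.4685, -0.6861), alpha = 0.1
Step 1: grad_x = 2*1*4.4685 = 8.937, grad_y = 2*6*-0.6861 = -8.2332
  x_1 = 4.4685 - 0.1*8.937 = 3.5748
  y_1 = -0.6861 - 0.1*-8.2332 = 0.1372
Step 2: grad_x = 2*1*3.5748 = 7.1496, grad_y = 2*6*0.1372 = 1.6466
  x_2 = 3.5748 - 0.1*7.1496 = 2.8598
  y_2 = 0.1372 - 0.1*1.6466 = -0.0274
Step 3: grad_x = 2*1*2.8598 = 5.7197, grad_y = 2*6*-0.0274 = -0.3293
  x_3 = 2.8598 - 0.1*5.7197 = 2.2879
  y_3 = -0.0274 - 0.1*-0.3293 = 0.0055
Step 4: grad_x = 2*1*2.2879 = 4.5757, grad_y = 2*6*0.0055 = 0.0659
  x_4 = 2.2879 - 0.1*4.5757 = 1.8303
  y_4 = 0.0055 - 0.1*0.0659 = -0.0011
f(1.8303, -0.0011) = 1*1.8303^2 + 6*(-0.0011)^2 = 3.35


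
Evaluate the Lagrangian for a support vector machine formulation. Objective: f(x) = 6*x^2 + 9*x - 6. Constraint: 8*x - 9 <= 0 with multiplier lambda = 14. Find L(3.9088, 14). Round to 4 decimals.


Step 1: Evaluate f(x).
f(3.9088) = 6*3.9088^2 + 9*3.9088 - 6 = 120.8515
Step 2: Evaluate g(x).
g(3.9088) = 8*3.9088 - 9 = 22.2704
Step 3: Compute Lagrangian.
L = 120.8515 + 14*22.2704 = 432.6371


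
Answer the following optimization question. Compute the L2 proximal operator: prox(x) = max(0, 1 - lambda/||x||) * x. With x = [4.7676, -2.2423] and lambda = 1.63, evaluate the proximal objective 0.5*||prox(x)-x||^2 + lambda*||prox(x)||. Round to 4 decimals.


Step 1: Compute ||x||.
||x|| = 5.2686
Step 2: Compute scaling factor.
scale = max(0, 1 - 1.63/5.2686) = 0.6906
Step 3: prox(x) = [3.2926, -1.5486]
||prox(x)|| = 3.6386
Step 4: Proximal objective.
0.5*||prox-x||^2 = 1.3285
lambda*||prox|| = 5.9309
Total = 7.2593


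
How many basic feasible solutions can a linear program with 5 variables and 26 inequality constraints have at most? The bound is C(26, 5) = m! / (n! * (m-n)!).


Each vertex corresponds to some choice of n active constraints out of m, so the number of vertices is at most C(m, n) = m! / (n!(m-n)!).
m = 26, n = 5
Numerator: 26 * 25 * 24 * 23 * 22
Denominator: 5! = 120
C(26, 5) = 65780


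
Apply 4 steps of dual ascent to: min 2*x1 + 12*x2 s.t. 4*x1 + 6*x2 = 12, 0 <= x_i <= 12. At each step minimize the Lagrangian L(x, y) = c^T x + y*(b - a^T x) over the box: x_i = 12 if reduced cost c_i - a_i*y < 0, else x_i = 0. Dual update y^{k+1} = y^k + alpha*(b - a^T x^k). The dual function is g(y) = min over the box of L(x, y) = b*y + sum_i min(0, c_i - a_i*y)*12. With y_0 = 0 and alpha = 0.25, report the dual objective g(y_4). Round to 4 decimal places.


Dual ascent for LP: min 2*x1 + 12*x2, 4*x1 + 6*x2 = 12, 0 <= x_i <= 12
Step 1: y^k = 0.0, reduced costs: (2.0, 12.0)
  x^k = (0.0, 0.0), subgradient = b - a^T x = 12.0
  y^{k+1} = 0.0 + 0.25*12.0 = 3.0
Step 2: y^k = 3.0, reduced costs: (-10.0, -6.0)
  x^k = (12.0, 12.0), subgradient = b - a^T x = -108.0
  y^{k+1} = 3.0 + 0.25*-108.0 = -24.0
Step 3: y^k = -24.0, reduced costs: (98.0, 156.0)
  x^k = (0.0, 0.0), subgradient = b - a^T x = 12.0
  y^{k+1} = -24.0 + 0.25*12.0 = -21.0
Step 4: y^k = -21.0, reduced costs: (86.0, 138.0)
  x^k = (0.0, 0.0), subgradient = b - a^T x = 12.0
  y^{k+1} = -21.0 + 0.25*12.0 = -18.0
Dual objective at y_4 = -18.0: reduced costs (74.0, 120.0), box minimizer x = (0.0, 0.0)
g(y_4) = b*y + (c1 - a1*y)*x1 + (c2 - a2*y)*x2 = 12*(-18.0) + 74.0*0.0 + 120.0*0.0 = -216.0 + 0.0 + 0.0 = -216.0


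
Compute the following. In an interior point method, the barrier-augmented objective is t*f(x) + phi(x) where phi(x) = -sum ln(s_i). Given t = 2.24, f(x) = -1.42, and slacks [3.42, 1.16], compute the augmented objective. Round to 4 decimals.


Step 1: Compute log-barrier.
ln values: [1.2296, 0.1484]
phi = -(1.2296 + 0.1484) = -1.3781
Step 2: Compute augmented objective.
t*f(x) = 2.24*-1.42 = -3.1808
Total = -3.1808 - 1.3781 = -4.5589


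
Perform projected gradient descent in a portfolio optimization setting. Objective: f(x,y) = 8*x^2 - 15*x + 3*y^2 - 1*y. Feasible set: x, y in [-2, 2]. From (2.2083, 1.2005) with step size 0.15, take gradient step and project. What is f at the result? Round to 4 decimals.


Step 1: Compute gradient at (2.2083, 1.2005).
grad_x = 2*8*2.2083 - 15 = 20.3328
grad_y = 2*3*1.2005 - 1 = 6.203
Step 2: Gradient step.
x_raw = 2.2083 - 0.15*20.3328 = -0.8416
y_raw = 1.2005 - 0.15*6.203 = 0.2701
Step 3: Project onto [-2, 2].
x_proj = clip(-0.8416) = -0.8416
y_proj = clip(0.2701) = 0.2701
Step 4: Evaluate f.
f(-0.8416, 0.2701) = 18.2396


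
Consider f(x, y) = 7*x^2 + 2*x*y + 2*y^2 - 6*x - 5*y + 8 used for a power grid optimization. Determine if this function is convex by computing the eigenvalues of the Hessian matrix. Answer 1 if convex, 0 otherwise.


The Hessian of f(x,y) = 7*x^2 + 2*x*y + 2*y^2 - 6*x - 5*y + 8 is:
H = [[14, 2], [2, 4]]
Trace = 14 + 4 = 18
Determinant = 14*4 - (2)^2 = 52
Discriminant = (18)^2 - 4*52 = 116.0
Eigenvalues: lambda_1 = 3.6148, lambda_2 = 14.3852
The function is convex.

1


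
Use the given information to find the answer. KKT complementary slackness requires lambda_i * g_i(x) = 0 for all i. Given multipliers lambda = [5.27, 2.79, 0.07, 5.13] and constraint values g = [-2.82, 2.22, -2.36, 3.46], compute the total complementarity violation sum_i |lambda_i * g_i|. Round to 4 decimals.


KKT complementary slackness check:
lambda_1 * g_1 = 5.27 * -2.82 = -14.8614
lambda_2 * g_2 = 2.79 * 2.22 = 6.1938
lambda_3 * g_3 = 0.07 * -2.36 = -0.1652
lambda_4 * g_4 = 5.13 * 3.46 = 17.7498
Total violation = 14.8614 + 6.1938 + 0.1652 + 17.7498 = 38.9702


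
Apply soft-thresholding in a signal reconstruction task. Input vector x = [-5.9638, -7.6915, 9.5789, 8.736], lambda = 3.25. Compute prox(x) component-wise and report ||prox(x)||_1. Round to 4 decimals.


Soft-thresholding with lambda = 3.25:
prox(-5.9638) = sign(-5.9638)*max(|-5.9638| - 3.25, 0) = -2.7138
prox(-7.6915) = sign(-7.6915)*max(|-7.6915| - 3.25, 0) = -4.4415
prox(9.5789) = sign(9.5789)*max(|9.5789| - 3.25, 0) = 6.3289
prox(8.736) = sign(8.736)*max(|8.736| - 3.25, 0) = 5.486
prox(x) = [-2.7138, -4.4415, 6.3289, 5.486]
||prox(x)||_1 = 2.7138 + 4.4415 + 6.3289 + 5.486 = 18.9702


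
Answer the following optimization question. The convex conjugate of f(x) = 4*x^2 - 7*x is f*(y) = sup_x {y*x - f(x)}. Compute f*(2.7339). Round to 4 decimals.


f*(y) = sup_x {y*x - a*x^2 - b*x} = sup_x {(y-b)*x - a*x^2}
FOC: (y - b) - 2a*x = 0 => x* = (y - b)/(2a)
x* = (2.7339 + 7)/(2*4) = 1.2167
f*(2.7339) = (y-b)^2/(4a) = (2.7339 + 7)^2/(4*4)
= 94.7488/16 = 5.9218


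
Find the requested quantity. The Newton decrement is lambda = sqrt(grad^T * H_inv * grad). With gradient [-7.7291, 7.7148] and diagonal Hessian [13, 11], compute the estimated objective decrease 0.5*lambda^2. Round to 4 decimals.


Step 1: H is diagonal, so H^(-1) * g = [-0.5945, 0.7013].
Step 2: g^T H^(-1) g = sum_i g_i^2 / H_ii
  = (-7.7291)^2/13 + (7.7148)^2/11
  = 4.5953 + 5.4107 = 10.006
Step 3: Objective decrease = 0.5 * g^T H^(-1) g = 5.003


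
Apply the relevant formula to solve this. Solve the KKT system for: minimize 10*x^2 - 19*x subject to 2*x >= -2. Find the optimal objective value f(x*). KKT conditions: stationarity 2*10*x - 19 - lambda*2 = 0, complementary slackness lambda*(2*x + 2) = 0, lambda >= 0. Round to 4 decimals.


Step 1: Try lambda = 0 (constraint inactive).
Stationarity: 2*10*x - 19 = 0
x* = 19/(2*10) = 0.95
Check constraint: 2*0.95 = 1.9 >= -2 -- satisfied.
Step 2: Compute optimal value.
f(x*) = 10*0.95^2 - 19*0.95 = -9.025


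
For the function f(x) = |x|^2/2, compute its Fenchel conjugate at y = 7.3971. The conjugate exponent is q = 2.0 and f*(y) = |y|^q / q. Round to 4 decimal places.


The conjugate exponent q satisfies 1/p + 1/q = 1.
p = 2, so q = 2/(2 - 1) = 2.0
|y|^q = 7.3971^2.0 = 54.7171
f*(7.3971) = 54.7171 / 2.0 = 27.3585


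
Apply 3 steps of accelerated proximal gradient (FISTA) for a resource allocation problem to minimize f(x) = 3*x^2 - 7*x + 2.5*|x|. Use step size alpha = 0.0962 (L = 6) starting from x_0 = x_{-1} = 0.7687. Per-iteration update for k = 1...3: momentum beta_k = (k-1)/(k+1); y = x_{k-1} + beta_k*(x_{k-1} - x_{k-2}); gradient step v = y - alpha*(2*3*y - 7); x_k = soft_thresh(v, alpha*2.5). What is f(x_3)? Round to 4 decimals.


FISTA on f(x) = 3*x^2 - 7*x + 2.5*|x|
L = 6, alpha = 0.0962
Iteration 1: beta = 0.0, y = 0.7687 + 0.0*(0.7687 - 0.7687) = 0.7687
  grad(y) = -2.3878, v = y - alpha*grad = 0.9984
  prox(v) = soft_thresh(0.9984, 0.2405) = 0.7579
Iteration 2: beta = 0.3333, y = 0.7579 + 0.3333*(0.7579 - 0.7687) = 0.7543
  grad(y) = -2.4741, v = y - alpha*grad = 0.9923
  prox(v) = soft_thresh(0.9923, 0.2405) = 0.7518
Iteration 3: beta = 0.5, y = 0.7518 + 0.5*(0.7518 - 0.7579) = 0.7488
  grad(y) = -2.5073, v = y - alpha*grad = 0.99
  prox(v) = soft_thresh(0.99, 0.2405) = 0.7495
f(x_3) = 3*0.7495^2 - 7*0.7495 + 2.5*|0.7495| = -1.6875


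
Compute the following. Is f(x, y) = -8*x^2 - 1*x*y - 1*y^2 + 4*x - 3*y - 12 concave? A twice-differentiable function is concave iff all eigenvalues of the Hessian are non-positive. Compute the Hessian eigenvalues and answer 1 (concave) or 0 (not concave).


The Hessian of f(x,y) = -8*x^2 - 1*x*y - 1*y^2 + 4*x - 3*y - 12 is:
H = [[-16, -1], [-1, -2]]
Trace = -16 - 2 = -18
Determinant = -16*-2 - (-1)^2 = 31
Discriminant = (-18)^2 - 4*31 = 200.0
Eigenvalues: lambda_1 = -16.0711, lambda_2 = -1.9289
The function is concave.

1


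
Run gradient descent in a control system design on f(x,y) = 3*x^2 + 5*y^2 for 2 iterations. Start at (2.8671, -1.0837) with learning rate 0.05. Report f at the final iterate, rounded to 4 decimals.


Gradient descent on f(x,y) = 3*x^2 + 5*y^2.
Starting point: (2.8671, -1.0837), alpha = 0.05
Step 1: grad_x = 2*3*2.8671 = 17.2026, grad_y = 2*5*-1.0837 = -10.837
  x_1 = 2.8671 - 0.05*17.2026 = 2.007
  y_1 = -1.0837 - 0.05*-10.837 = -0.5419
Step 2: grad_x = 2*3*2.007 = 12.0418, grad_y = 2*5*-0.5419 = -5.4185
  x_2 = 2.007 - 0.05*12.0418 = 1.4049
  y_2 = -0.5419 - 0.05*-5.4185 = -0.2709
f(1.4049, -0.2709) = 3*1.4049^2 + 5*(-0.2709)^2 = 6.2881


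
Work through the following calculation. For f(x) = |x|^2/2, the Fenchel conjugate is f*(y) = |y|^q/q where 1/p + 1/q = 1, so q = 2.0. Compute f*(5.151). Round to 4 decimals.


The conjugate exponent q satisfies 1/p + 1/q = 1.
p = 2, so q = 2/(2 - 1) = 2.0
|y|^q = 5.151^2.0 = 26.5328
f*(5.151) = 26.5328 / 2.0 = 13.2664


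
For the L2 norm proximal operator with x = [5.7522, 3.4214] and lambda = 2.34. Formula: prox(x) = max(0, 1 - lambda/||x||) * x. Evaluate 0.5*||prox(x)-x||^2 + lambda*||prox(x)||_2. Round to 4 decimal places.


Step 1: Compute ||x||.
||x|| = 6.6928
Step 2: Compute scaling factor.
scale = max(0, 1 - 2.34/6.6928) = 0.6504
Step 3: prox(x) = [3.7411, 2.2252]
||prox(x)|| = 4.3528
Step 4: Proximal objective.
0.5*||prox-x||^2 = 2.7378
lambda*||prox|| = 10.1856
Total = 12.9234


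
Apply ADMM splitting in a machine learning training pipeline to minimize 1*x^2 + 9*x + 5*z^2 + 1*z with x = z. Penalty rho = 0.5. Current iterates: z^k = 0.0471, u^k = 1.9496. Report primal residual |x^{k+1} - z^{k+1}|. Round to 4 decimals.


ADMM iteration with rho = 0.5, z^k = 0.0471, u^k = 1.9496
Step 1: x-update.
Minimize 1*x^2 + 9*x + (0.5/2)*(x - 0.0471 + 1.9496)^2
FOC: (2*1 + 0.5)*x = -9 + 0.5*(0.0471 - 1.9496)
x^{k+1} = -3.9805
Step 2: z-update.
Minimize 5*z^2 + 1*z + (0.5/2)*(-3.9805 - z + 1.9496)^2
FOC: (2*5 + 0.5)*z = -1 + 0.5*(-3.9805 + 1.9496)
z^{k+1} = -0.1919
Step 3: u-update.
u^{k+1} = 1.9496 - 3.9805 + 0.1919 = -1.839
Step 4: Primal residual = |-3.9805 + 0.1919| = 3.7886


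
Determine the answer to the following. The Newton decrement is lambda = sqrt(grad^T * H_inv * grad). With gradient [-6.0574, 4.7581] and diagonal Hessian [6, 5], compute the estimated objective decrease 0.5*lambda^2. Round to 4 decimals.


Step 1: H is diagonal, so H^(-1) * g = [-1.0096, 0.9516].
Step 2: g^T H^(-1) g = sum_i g_i^2 / H_ii
  = (-6.0574)^2/6 + (4.7581)^2/5
  = 6.1153 + 4.5279 = 10.6433
Step 3: Objective decrease = 0.5 * g^T H^(-1) g = 5.3216


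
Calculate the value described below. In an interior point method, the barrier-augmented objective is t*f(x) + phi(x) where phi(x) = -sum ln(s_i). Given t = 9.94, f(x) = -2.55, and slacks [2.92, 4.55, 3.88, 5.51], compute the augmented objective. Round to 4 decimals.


Step 1: Compute log-barrier.
ln values: [1.0716, 1.5151, 1.3558, 1.7066]
phi = -(1.0716 + 1.5151 + 1.3558 + 1.7066) = -5.6491
Step 2: Compute augmented objective.
t*f(x) = 9.94*-2.55 = -25.347
Total = -25.347 - 5.6491 = -30.9961


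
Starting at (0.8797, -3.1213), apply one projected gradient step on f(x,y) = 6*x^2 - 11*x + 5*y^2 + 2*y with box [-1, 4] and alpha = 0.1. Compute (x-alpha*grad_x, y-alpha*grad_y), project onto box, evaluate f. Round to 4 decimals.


Step 1: Compute gradient at (0.8797, -3.1213).
grad_x = 2*6*0.8797 - 11 = -0.4436
grad_y = 2*5*-3.1213 + 2 = -29.213
Step 2: Gradient step.
x_raw = 0.8797 - 0.1*-0.4436 = 0.9241
y_raw = -3.1213 - 0.1*-29.213 = -0.2
Step 3: Project onto [-1, 4].
x_proj = clip(0.9241) = 0.9241
y_proj = clip(-0.2) = -0.2
Step 4: Evaluate f.
f(0.9241, -0.2) = -5.2413


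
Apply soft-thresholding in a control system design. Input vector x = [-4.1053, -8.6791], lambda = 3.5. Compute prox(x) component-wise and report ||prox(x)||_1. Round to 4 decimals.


Soft-thresholding with lambda = 3.5:
prox(-4.1053) = sign(-4.1053)*max(|-4.1053| - 3.5, 0) = -0.6053
prox(-8.6791) = sign(-8.6791)*max(|-8.6791| - 3.5, 0) = -5.1791
prox(x) = [-0.6053, -5.1791]
||prox(x)||_1 = 0.6053 + 5.1791 = 5.7844


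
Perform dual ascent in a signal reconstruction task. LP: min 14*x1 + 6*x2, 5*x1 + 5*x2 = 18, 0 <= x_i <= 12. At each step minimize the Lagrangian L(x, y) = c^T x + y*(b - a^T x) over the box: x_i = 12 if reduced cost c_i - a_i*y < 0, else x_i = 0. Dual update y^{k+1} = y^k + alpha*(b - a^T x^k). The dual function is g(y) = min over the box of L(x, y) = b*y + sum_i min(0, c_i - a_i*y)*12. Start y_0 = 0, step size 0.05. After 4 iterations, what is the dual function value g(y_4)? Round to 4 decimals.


Dual ascent for LP: min 14*x1 + 6*x2, 5*x1 + 5*x2 = 18, 0 <= x_i <= 12
Step 1: y^k = 0.0, reduced costs: (14.0, 6.0)
  x^k = (0.0, 0.0), subgradient = b - a^T x = 18.0
  y^{k+1} = 0.0 + 0.05*18.0 = 0.9
Step 2: y^k = 0.9, reduced costs: (9.5, 1.5)
  x^k = (0.0, 0.0), subgradient = b - a^T x = 18.0
  y^{k+1} = 0.9 + 0.05*18.0 = 1.8
Step 3: y^k = 1.8, reduced costs: (5.0, -3.0)
  x^k = (0.0, 12.0), subgradient = b - a^T x = -42.0
  y^{k+1} = 1.8 + 0.05*-42.0 = -0.3
Step 4: y^k = -0.3, reduced costs: (15.5, 7.5)
  x^k = (0.0, 0.0), subgradient = b - a^T x = 18.0
  y^{k+1} = -0.3 + 0.05*18.0 = 0.6
Dual objective at y_4 = 0.6: reduced costs (11.0, 3.0), box minimizer x = (0.0, 0.0)
g(y_4) = b*y + (c1 - a1*y)*x1 + (c2 - a2*y)*x2 = 18*0.6 + 11.0*0.0 + 3.0*0.0 = 10.8 + 0.0 + 0.0 = 10.8


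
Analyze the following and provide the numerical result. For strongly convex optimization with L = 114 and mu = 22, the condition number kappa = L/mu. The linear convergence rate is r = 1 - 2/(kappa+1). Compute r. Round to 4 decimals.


Step 1: Compute the condition number.
kappa = L/mu = 114/22 = 5.1818
Step 2: Compute the convergence rate.
r = 1 - 2/(kappa + 1) = 1 - 2*mu/(L + mu) = (L - mu)/(L + mu) = 92/136 = 0.6765


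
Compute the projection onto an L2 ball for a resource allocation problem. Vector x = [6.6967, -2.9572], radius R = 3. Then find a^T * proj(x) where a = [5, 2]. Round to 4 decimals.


Step 1: Compute ||x|| (intermediates to 6 decimals).
||x|| = sqrt(6.6967^2 + (-2.9572)^2) = 7.320575
Step 2: Project.
Since ||x|| > R, scale = R/||x|| = 3/7.320575 = 0.409804, proj(x) = scale * x
proj(x) = [2.744334, -1.211872]
Step 3: Dot product.
a^T * proj(x) = 5*2.744334 + 2*(-1.211872) = 11.2979


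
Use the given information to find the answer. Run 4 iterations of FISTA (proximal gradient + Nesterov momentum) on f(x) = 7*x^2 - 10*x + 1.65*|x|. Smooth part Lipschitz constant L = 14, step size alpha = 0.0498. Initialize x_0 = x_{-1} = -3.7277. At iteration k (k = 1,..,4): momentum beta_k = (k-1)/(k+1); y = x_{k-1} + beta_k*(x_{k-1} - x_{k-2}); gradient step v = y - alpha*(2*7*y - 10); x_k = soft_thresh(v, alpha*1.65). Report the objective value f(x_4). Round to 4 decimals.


FISTA on f(x) = 7*x^2 - 10*x + 1.65*|x|
L = 14, alpha = 0.0498
Iteration 1: beta = 0.0, y = -3.7277 + 0.0*(-3.7277 + 3.7277) = -3.7277
  grad(y) = -62.1878, v = y - alpha*grad = -0.6307
  prox(v) = soft_thresh(-0.6307, 0.0822) = -0.5486
Iteration 2: beta = 0.3333, y = -0.5486 + 0.3333*(-0.5486 + 3.7277) = 0.5111
  grad(y) = -2.8442, v = y - alpha*grad = 0.6528
  prox(v) = soft_thresh(0.6528, 0.0822) = 0.5706
Iteration 3: beta = 0.5, y = 0.5706 + 0.5*(0.5706 + 0.5486) = 1.1302
  grad(y) = 5.8226, v = y - alpha*grad = 0.8402
  prox(v) = soft_thresh(0.8402, 0.0822) = 0.7581
Iteration 4: beta = 0.6, y = 0.7581 + 0.6*(0.7581 - 0.5706) = 0.8705
  grad(y) = 2.1873, v = y - alpha*grad = 0.7616
  prox(v) = soft_thresh(0.7616, 0.0822) = 0.6794
f(x_4) = 7*0.6794^2 - 10*0.6794 + 1.65*|0.6794| = -2.4419


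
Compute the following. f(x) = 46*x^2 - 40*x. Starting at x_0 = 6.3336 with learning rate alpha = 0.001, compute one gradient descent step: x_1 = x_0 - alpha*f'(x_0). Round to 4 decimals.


We compute the gradient at x_0 and apply the update.
f'(x) = 92*x - 40
f'(6.3336) = 92*6.3336 - 40 = 542.6912
x_1 = 6.3336 - 0.001*542.6912 = 5.7909


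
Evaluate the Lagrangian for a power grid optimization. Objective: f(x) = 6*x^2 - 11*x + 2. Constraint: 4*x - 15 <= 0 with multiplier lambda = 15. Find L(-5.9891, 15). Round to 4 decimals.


Step 1: Evaluate f(x).
f(-5.9891) = 6*(-5.9891)^2 - 11*(-5.9891) + 2 = 283.096
Step 2: Evaluate g(x).
g(-5.9891) = 4*-5.9891 - 15 = -38.9564
Step 3: Compute Lagrangian.
L = 283.096 + 15*-38.9564 = -301.25


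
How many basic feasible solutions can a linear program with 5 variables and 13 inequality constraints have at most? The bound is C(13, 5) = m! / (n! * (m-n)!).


Each vertex corresponds to some choice of n active constraints out of m, so the number of vertices is at most C(m, n) = m! / (n!(m-n)!).
m = 13, n = 5
Numerator: 13 * 12 * 11 * 10 * 9
Denominator: 5! = 120
C(13, 5) = 1287


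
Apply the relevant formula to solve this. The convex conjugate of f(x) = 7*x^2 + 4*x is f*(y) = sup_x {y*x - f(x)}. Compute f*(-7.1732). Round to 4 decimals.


f*(y) = sup_x {y*x - a*x^2 - b*x} = sup_x {(y-b)*x - a*x^2}
FOC: (y - b) - 2a*x = 0 => x* = (y - b)/(2a)
x* = (-7.1732 - 4)/(2*7) = -0.7981
f*(-7.1732) = (y-b)^2/(4a) = (-7.1732 - 4)^2/(4*7)
= 124.8404/28 = 4.4586


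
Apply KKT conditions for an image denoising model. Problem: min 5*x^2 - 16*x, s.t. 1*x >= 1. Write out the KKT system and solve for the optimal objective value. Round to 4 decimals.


Step 1: Try lambda = 0 (constraint inactive).
Stationarity: 2*5*x - 16 = 0
x* = 16/(2*5) = 1.6
Check constraint: 1*1.6 = 1.6 >= 1 -- satisfied.
Step 2: Compute optimal value.
f(x*) = 5*1.6^2 - 16*1.6 = -12.8


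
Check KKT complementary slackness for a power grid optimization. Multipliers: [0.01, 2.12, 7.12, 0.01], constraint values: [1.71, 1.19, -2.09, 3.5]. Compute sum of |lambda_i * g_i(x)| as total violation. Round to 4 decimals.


KKT complementary slackness check:
lambda_1 * g_1 = 0.01 * 1.71 = 0.0171
lambda_2 * g_2 = 2.12 * 1.19 = 2.5228
lambda_3 * g_3 = 7.12 * -2.09 = -14.8808
lambda_4 * g_4 = 0.01 * 3.5 = 0.035
Total violation = 0.0171 + 2.5228 + 14.8808 + 0.035 = 17.4557


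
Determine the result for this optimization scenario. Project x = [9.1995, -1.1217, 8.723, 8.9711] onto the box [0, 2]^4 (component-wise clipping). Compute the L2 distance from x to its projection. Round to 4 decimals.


Project each component onto [0, 2].
clip(9.1995) = 2.0, clip(-1.1217) = 0.0, clip(8.723) = 2.0, clip(8.9711) = 2.0
Projection = [2.0, 0.0, 2.0, 2.0]
Squared diffs: [51.8328, 1.2582, 45.1987, 48.5962]
Distance = sqrt(146.8859) = 12.1197


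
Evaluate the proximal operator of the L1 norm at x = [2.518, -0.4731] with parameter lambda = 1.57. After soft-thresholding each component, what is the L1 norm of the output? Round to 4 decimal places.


Soft-thresholding with lambda = 1.57:
prox(2.518) = sign(2.518)*max(|2.518| - 1.57, 0) = 0.948
prox(-0.4731) = sign(-0.4731)*max(|-0.4731| - 1.57, 0) = 0.0
prox(x) = [0.948, 0.0]
||prox(x)||_1 = 0.948 + 0.0 = 0.948


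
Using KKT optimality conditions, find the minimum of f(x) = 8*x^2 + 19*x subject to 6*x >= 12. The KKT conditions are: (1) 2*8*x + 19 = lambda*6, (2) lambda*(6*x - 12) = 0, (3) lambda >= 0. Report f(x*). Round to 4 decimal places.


Step 1: Try lambda = 0 (constraint inactive).
x_unc = -19/(2*8) = -1.1875
Check: 6*-1.1875 = -7.125 < 12 -- violated!
Step 2: Constraint must be active: 6*x = 12
x* = 12/6 = 2.0
lambda = (2*8*2.0 + 19)/6 = 8.5
Step 3: Compute optimal value.
f(x*) = 8*2.0^2 + 19*2.0 = 70.0


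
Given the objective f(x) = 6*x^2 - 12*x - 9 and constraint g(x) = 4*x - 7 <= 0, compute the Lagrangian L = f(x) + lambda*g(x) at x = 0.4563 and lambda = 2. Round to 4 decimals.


Step 1: Evaluate f(x).
f(0.4563) = 6*0.4563^2 - 12*0.4563 - 9 = -13.2263
Step 2: Evaluate g(x).
g(0.4563) = 4*0.4563 - 7 = -5.1748
Step 3: Compute Lagrangian.
L = -13.2263 + 2*-5.1748 = -23.5759


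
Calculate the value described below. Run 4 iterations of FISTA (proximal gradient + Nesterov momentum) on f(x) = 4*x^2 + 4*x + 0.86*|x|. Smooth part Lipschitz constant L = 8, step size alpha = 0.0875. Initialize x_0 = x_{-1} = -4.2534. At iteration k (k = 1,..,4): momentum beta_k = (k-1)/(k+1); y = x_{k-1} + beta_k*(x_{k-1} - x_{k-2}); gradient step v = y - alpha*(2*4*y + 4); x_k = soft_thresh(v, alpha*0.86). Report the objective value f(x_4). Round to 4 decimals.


FISTA on f(x) = 4*x^2 + 4*x + 0.86*|x|
L = 8, alpha = 0.0875
Iteration 1: beta = 0.0, y = -4.2534 + 0.0*(-4.2534 + 4.2534) = -4.2534
  grad(y) = -30.0272, v = y - alpha*grad = -1.626
  prox(v) = soft_thresh(-1.626, 0.0753) = -1.5508
Iteration 2: beta = 0.3333, y = -1.5508 + 0.3333*(-1.5508 + 4.2534) = -0.6499
  grad(y) = -1.1991, v = y - alpha*grad = -0.545
  prox(v) = soft_thresh(-0.545, 0.0753) = -0.4697
Iteration 3: beta = 0.5, y = -0.4697 + 0.5*(-0.4697 + 1.5508) = 0.0708
  grad(y) = 4.5665, v = y - alpha*grad = -0.3288
  prox(v) = soft_thresh(-0.3288, 0.0753) = -0.2535
Iteration 4: beta = 0.6, y = -0.2535 + 0.6*(-0.2535 + 0.4697) = -0.1238
  grad(y) = 3.0097, v = y - alpha*grad = -0.3871
  prox(v) = soft_thresh(-0.3871, 0.0753) = -0.3119
f(x_4) = 4*(-0.3119)^2 + 4*(-0.3119) + 0.86*|-0.3119| = -0.5902


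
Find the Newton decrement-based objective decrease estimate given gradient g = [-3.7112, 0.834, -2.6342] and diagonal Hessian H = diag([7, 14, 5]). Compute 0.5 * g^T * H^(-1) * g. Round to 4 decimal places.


Step 1: H is diagonal, so H^(-1) * g = [-0.5302, 0.0596, -0.5268].
Step 2: g^T H^(-1) g = sum_i g_i^2 / H_ii
  = (-3.7112)^2/7 + (0.834)^2/14 + (-2.6342)^2/5
  = 1.9676 + 0.0497 + 1.3878 = 3.4051
Step 3: Objective decrease = 0.5 * g^T H^(-1) g = 1.7025


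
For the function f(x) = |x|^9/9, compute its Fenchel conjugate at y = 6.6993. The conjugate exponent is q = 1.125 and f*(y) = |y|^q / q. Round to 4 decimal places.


The conjugate exponent q satisfies 1/p + 1/q = 1.
p = 9, so q = 9/(9 - 1) = 1.125
|y|^q = 6.6993^1.125 = 8.4973
f*(6.6993) = 8.4973 / 1.125 = 7.5532


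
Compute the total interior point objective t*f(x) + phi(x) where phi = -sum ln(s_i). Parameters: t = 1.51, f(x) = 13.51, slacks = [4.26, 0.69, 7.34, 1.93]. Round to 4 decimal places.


Step 1: Compute log-barrier.
ln values: [1.4493, -0.3711, 1.9933, 0.6575]
phi = -(1.4493 - 0.3711 + 1.9933 + 0.6575) = -3.7291
Step 2: Compute augmented objective.
t*f(x) = 1.51*13.51 = 20.4001
Total = 20.4001 - 3.7291 = 16.671


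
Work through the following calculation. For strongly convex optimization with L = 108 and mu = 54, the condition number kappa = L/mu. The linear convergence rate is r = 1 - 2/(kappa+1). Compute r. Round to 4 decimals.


Step 1: Compute the condition number.
kappa = L/mu = 108/54 = 2.0
Step 2: Compute the convergence rate.
r = 1 - 2/(kappa + 1) = 1 - 2*mu/(L + mu) = (L - mu)/(L + mu) = 54/162 = 0.3333


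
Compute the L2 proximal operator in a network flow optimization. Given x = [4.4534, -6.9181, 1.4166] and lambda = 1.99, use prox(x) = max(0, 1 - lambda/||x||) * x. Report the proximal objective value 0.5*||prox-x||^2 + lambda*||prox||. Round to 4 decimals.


Step 1: Compute ||x||.
||x|| = 8.3486
Step 2: Compute scaling factor.
scale = max(0, 1 - 1.99/8.3486) = 0.7616
Step 3: prox(x) = [3.3919, -5.2691, 1.0789]
||prox(x)|| = 6.3586
Step 4: Proximal objective.
0.5*||prox-x||^2 = 1.9801
lambda*||prox|| = 12.6536
Total = 14.6337


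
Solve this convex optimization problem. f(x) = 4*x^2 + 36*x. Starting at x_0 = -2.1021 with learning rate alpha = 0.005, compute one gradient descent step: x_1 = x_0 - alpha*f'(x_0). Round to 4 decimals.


We compute the gradient at x_0 and apply the update.
f'(x) = 8*x + 36
f'(-2.1021) = 8*-2.1021 + 36 = 19.1832
x_1 = -2.1021 - 0.005*19.1832 = -2.198


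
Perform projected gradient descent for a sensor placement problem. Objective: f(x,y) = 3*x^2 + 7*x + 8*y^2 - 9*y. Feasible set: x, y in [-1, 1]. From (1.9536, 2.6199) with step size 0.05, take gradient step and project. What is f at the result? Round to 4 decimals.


Step 1: Compute gradient at (1.9536, 2.6199).
grad_x = 2*3*1.9536 + 7 = 18.7216
grad_y = 2*8*2.6199 - 9 = 32.9184
Step 2: Gradient step.
x_raw = 1.9536 - 0.05*18.7216 = 1.0175
y_raw = 2.6199 - 0.05*32.9184 = 0.974
Step 3: Project onto [-1, 1].
x_proj = clip(1.0175) = 1.0
y_proj = clip(0.974) = 0.974
Step 4: Evaluate f.
f(1.0, 0.974) = 8.8233


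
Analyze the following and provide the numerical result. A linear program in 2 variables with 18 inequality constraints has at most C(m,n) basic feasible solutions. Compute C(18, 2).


Each vertex corresponds to some choice of n active constraints out of m, so the number of vertices is at most C(m, n) = m! / (n!(m-n)!).
m = 18, n = 2
Numerator: 18 * 17
Denominator: 2! = 2
C(18, 2) = 153


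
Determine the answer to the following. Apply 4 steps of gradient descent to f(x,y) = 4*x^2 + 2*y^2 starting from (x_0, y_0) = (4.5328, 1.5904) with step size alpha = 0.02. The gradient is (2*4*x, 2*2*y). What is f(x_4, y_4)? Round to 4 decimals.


Gradient descent on f(x,y) = 4*x^2 + 2*y^2.
Starting point: (4.5328, 1.5904), alpha = 0.02
Step 1: grad_x = 2*4*4.5328 = 36.2624, grad_y = 2*2*1.5904 = 6.3616
  x_1 = 4.5328 - 0.02*36.2624 = 3.8076
  y_1 = 1.5904 - 0.02*6.3616 = 1.4632
Step 2: grad_x = 2*4*3.8076 = 30.4604, grad_y = 2*2*1.4632 = 5.8527
  x_2 = 3.8076 - 0.02*30.4604 = 3.1983
  y_2 = 1.4632 - 0.02*5.8527 = 1.3461
Step 3: grad_x = 2*4*3.1983 = 25.5867, grad_y = 2*2*1.3461 = 5.3845
  x_3 = 3.1983 - 0.02*25.5867 = 2.6866
  y_3 = 1.3461 - 0.02*5.3845 = 1.2384
Step 4: grad_x = 2*4*2.6866 = 21.4929, grad_y = 2*2*1.2384 = 4.9537
  x_4 = 2.6866 - 0.02*21.4929 = 2.2568
  y_4 = 1.2384 - 0.02*4.9537 = 1.1394
f(2.2568, 1.1394) = 4*2.2568^2 + 2*1.1394^2 = 22.9679


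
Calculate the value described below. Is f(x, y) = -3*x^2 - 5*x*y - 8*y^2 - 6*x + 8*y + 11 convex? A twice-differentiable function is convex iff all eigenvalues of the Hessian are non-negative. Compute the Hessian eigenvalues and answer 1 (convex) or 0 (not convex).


The Hessian of f(x,y) = -3*x^2 - 5*x*y - 8*y^2 - 6*x + 8*y + 11 is:
H = [[-6, -5], [-5, -16]]
Trace = -6 - 16 = -22
Determinant = -6*-16 - (-5)^2 = 71
Discriminant = (-22)^2 - 4*71 = 200.0
Eigenvalues: lambda_1 = -18.0711, lambda_2 = -3.9289
The function is not convex.

0


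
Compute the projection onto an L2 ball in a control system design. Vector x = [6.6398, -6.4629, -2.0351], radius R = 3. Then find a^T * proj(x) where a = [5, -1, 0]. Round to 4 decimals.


Step 1: Compute ||x|| (intermediates to 6 decimals).
||x|| = sqrt(6.6398^2 + (-6.4629)^2 + (-2.0351)^2) = 9.486709
Step 2: Project.
Since ||x|| > R, scale = R/||x|| = 3/9.486709 = 0.316232, proj(x) = scale * x
proj(x) = [2.099717, -2.043776, -0.643564]
Step 3: Dot product.
a^T * proj(x) = 5*2.099717 - 1*(-2.043776) + 0*(-0.643564) = 12.5424


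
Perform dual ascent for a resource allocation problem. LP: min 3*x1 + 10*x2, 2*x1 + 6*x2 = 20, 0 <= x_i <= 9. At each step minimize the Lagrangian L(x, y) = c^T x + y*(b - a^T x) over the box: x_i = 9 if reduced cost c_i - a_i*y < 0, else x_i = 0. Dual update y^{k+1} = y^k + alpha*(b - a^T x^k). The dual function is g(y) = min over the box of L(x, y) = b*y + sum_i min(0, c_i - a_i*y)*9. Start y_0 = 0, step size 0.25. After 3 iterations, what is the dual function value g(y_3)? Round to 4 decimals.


Dual ascent for LP: min 3*x1 + 10*x2, 2*x1 + 6*x2 = 20, 0 <= x_i <= 9
Step 1: y^k = 0.0, reduced costs: (3.0, 10.0)
  x^k = (0.0, 0.0), subgradient = b - a^T x = 20.0
  y^{k+1} = 0.0 + 0.25*20.0 = 5.0
Step 2: y^k = 5.0, reduced costs: (-7.0, -20.0)
  x^k = (9.0, 9.0), subgradient = b - a^T x = -52.0
  y^{k+1} = 5.0 + 0.25*-52.0 = -8.0
Step 3: y^k = -8.0, reduced costs: (19.0, 58.0)
  x^k = (0.0, 0.0), subgradient = b - a^T x = 20.0
  y^{k+1} = -8.0 + 0.25*20.0 = -3.0
Dual objective at y_3 = -3.0: reduced costs (9.0, 28.0), box minimizer x = (0.0, 0.0)
g(y_3) = b*y + (c1 - a1*y)*x1 + (c2 - a2*y)*x2 = 20*(-3.0) + 9.0*0.0 + 28.0*0.0 = -60.0 + 0.0 + 0.0 = -60.0


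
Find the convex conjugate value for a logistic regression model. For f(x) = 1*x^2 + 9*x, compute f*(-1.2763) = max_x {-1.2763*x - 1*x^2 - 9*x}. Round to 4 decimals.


f*(y) = sup_x {y*x - a*x^2 - b*x} = sup_x {(y-b)*x - a*x^2}
FOC: (y - b) - 2a*x = 0 => x* = (y - b)/(2a)
x* = (-1.2763 - 9)/(2*1) = -5.1382
f*(-1.2763) = (y-b)^2/(4a) = (-1.2763 - 9)^2/(4*1)
= 105.6023/4 = 26.4006


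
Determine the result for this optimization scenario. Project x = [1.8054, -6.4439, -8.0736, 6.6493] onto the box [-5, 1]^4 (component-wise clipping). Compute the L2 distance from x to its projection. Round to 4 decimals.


Project each component onto [-5, 1].
clip(1.8054) = 1.0, clip(-6.4439) = -5.0, clip(-8.0736) = -5.0, clip(6.6493) = 1.0
Projection = [1.0, -5.0, -5.0, 1.0]
Squared diffs: [0.6487, 2.0848, 9.447, 31.9146]
Distance = sqrt(44.0951) = 6.6404


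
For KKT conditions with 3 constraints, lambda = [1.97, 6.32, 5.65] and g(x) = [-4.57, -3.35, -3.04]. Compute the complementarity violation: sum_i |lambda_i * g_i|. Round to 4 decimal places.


KKT complementary slackness check:
lambda_1 * g_1 = 1.97 * -4.57 = -9.0029
lambda_2 * g_2 = 6.32 * -3.35 = -21.172
lambda_3 * g_3 = 5.65 * -3.04 = -17.176
Total violation = 9.0029 + 21.172 + 17.176 = 47.3509


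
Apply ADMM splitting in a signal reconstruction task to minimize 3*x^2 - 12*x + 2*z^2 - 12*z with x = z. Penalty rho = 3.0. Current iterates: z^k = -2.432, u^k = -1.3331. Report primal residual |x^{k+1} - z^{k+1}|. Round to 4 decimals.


ADMM iteration with rho = 3.0, z^k = -2.432, u^k = -1.3331
Step 1: x-update.
Minimize 3*x^2 - 12*x + (3.0/2)*(x + 2.432 - 1.3331)^2
FOC: (2*3 + 3.0)*x = 12 + 3.0*(-2.432 + 1.3331)
x^{k+1} = 0.967
Step 2: z-update.
Minimize 2*z^2 - 12*z + (3.0/2)*(0.967 - z - 1.3331)^2
FOC: (2*2 + 3.0)*z = 12 + 3.0*(0.967 - 1.3331)
z^{k+1} = 1.5574
Step 3: u-update.
u^{k+1} = -1.3331 + 0.967 - 1.5574 = -1.9235
Step 4: Primal residual = |0.967 - 1.5574| = 0.5904


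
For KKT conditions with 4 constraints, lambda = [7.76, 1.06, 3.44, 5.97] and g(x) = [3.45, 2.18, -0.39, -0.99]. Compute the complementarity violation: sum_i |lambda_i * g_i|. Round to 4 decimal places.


KKT complementary slackness check:
lambda_1 * g_1 = 7.76 * 3.45 = 26.772
lambda_2 * g_2 = 1.06 * 2.18 = 2.3108
lambda_3 * g_3 = 3.44 * -0.39 = -1.3416
lambda_4 * g_4 = 5.97 * -0.99 = -5.9103
Total violation = 26.772 + 2.3108 + 1.3416 + 5.9103 = 36.3347


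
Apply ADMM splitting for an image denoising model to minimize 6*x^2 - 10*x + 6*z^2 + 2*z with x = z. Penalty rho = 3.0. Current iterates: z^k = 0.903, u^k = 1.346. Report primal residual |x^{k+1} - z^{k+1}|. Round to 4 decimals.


ADMM iteration with rho = 3.0, z^k = 0.903, u^k = 1.346
Step 1: x-update.
Minimize 6*x^2 - 10*x + (3.0/2)*(x - 0.903 + 1.346)^2
FOC: (2*6 + 3.0)*x = 10 + 3.0*(0.903 - 1.346)
x^{k+1} = 0.5781
Step 2: z-update.
Minimize 6*z^2 + 2*z + (3.0/2)*(0.5781 - z + 1.346)^2
FOC: (2*6 + 3.0)*z = -2 + 3.0*(0.5781 + 1.346)
z^{k+1} = 0.2515
Step 3: u-update.
u^{k+1} = 1.346 + 0.5781 - 0.2515 = 1.6726
Step 4: Primal residual = |0.5781 - 0.2515| = 0.3266


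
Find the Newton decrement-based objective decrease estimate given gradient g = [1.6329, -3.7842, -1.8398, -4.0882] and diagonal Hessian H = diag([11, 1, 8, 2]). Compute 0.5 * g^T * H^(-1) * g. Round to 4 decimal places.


Step 1: H is diagonal, so H^(-1) * g = [0.1484, -3.7842, -0.23, -2.0441].
Step 2: g^T H^(-1) g = sum_i g_i^2 / H_ii
  = (1.6329)^2/11 + (-3.7842)^2/1 + (-1.8398)^2/8 + (-4.0882)^2/2
  = 0.2424 + 14.3202 + 0.4231 + 8.3567 = 23.3424
Step 3: Objective decrease = 0.5 * g^T H^(-1) g = 11.6712


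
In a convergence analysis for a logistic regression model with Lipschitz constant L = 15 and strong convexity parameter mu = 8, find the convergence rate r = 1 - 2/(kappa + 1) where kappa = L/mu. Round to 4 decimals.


Step 1: Compute the condition number.
kappa = L/mu = 15/8 = 1.875
Step 2: Compute the convergence rate.
r = 1 - 2/(kappa + 1) = 1 - 2*mu/(L + mu) = (L - mu)/(L + mu) = 7/23 = 0.3043


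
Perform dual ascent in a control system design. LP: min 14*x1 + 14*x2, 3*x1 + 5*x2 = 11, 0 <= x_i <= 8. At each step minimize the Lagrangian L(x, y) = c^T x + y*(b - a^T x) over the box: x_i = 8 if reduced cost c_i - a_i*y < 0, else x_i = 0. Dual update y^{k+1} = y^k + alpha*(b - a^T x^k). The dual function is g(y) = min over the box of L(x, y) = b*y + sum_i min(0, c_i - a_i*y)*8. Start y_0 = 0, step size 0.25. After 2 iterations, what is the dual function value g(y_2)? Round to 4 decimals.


Dual ascent for LP: min 14*x1 + 14*x2, 3*x1 + 5*x2 = 11, 0 <= x_i <= 8
Step 1: y^k = 0.0, reduced costs: (14.0, 14.0)
  x^k = (0.0, 0.0), subgradient = b - a^T x = 11.0
  y^{k+1} = 0.0 + 0.25*11.0 = 2.75
Step 2: y^k = 2.75, reduced costs: (5.75, 0.25)
  x^k = (0.0, 0.0), subgradient = b - a^T x = 11.0
  y^{k+1} = 2.75 + 0.25*11.0 = 5.5
Dual objective at y_2 = 5.5: reduced costs (-2.5, -13.5), box minimizer x = (8.0, 8.0)
g(y_2) = b*y + (c1 - a1*y)*x1 + (c2 - a2*y)*x2 = 11*5.5 + (-2.5)*8.0 + (-13.5)*8.0 = 60.5 - 20.0 - 108.0 = -67.5


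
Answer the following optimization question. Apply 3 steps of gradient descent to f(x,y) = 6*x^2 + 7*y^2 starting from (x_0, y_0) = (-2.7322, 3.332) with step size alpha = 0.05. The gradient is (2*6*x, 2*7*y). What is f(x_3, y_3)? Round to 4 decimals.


Gradient descent on f(x,y) = 6*x^2 + 7*y^2.
Starting point: (-2.7322, 3.332), alpha = 0.05
Step 1: grad_x = 2*6*-2.7322 = -32.7864, grad_y = 2*7*3.332 = 46.648
  x_1 = -2.7322 - 0.05*-32.7864 = -1.0929
  y_1 = 3.332 - 0.05*46.648 = 0.9996
Step 2: grad_x = 2*6*-1.0929 = -13.1146, grad_y = 2*7*0.9996 = 13.9944
  x_2 = -1.0929 - 0.05*-13.1146 = -0.4372
  y_2 = 0.9996 - 0.05*13.9944 = 0.2999
Step 3: grad_x = 2*6*-0.4372 = -5.2458, grad_y = 2*7*0.2999 = 4.1983
  x_3 = -0.4372 - 0.05*-5.2458 = -0.1749
  y_3 = 0.2999 - 0.05*4.1983 = 0.09
f(-0.1749, 0.09) = 6*(-0.1749)^2 + 7*0.09^2 = 0.2401


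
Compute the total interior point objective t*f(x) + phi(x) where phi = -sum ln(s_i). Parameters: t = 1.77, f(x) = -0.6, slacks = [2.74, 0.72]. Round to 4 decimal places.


Step 1: Compute log-barrier.
ln values: [1.008, -0.3285]
phi = -(1.008 - 0.3285) = -0.6795
Step 2: Compute augmented objective.
t*f(x) = 1.77*-0.6 = -1.062
Total = -1.062 - 0.6795 = -1.7415


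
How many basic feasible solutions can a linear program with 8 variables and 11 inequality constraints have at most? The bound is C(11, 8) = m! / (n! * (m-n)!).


Each vertex corresponds to some choice of n active constraints out of m, so the number of vertices is at most C(m, n) = m! / (n!(m-n)!).
m = 11, n = 8
Numerator: 11 * 10 * 9 * 8 * 7 * 6 * 5 * 4
Denominator: 8! = 40320
C(11, 8) = 165


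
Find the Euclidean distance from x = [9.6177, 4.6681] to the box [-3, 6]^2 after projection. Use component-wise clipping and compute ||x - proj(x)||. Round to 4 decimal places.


Project each component onto [-3, 6].
clip(9.6177) = 6.0, clip(4.6681) = 4.6681
Projection = [6.0, 4.6681]
Squared diffs: [13.0878, 0.0]
Distance = sqrt(13.0878) = 3.6177


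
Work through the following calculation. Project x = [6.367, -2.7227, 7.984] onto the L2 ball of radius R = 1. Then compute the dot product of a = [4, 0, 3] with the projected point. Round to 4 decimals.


Step 1: Compute ||x|| (intermediates to 6 decimals).
||x|| = sqrt(6.367^2 + (-2.7227)^2 + 7.984^2) = 10.568635
Step 2: Project.
Since ||x|| > R, scale = R/||x|| = 1/10.568635 = 0.09462, proj(x) = scale * x
proj(x) = [0.602446, -0.257622, 0.755446]
Step 3: Dot product.
a^T * proj(x) = 4*0.602446 + 0*(-0.257622) + 3*0.755446 = 4.6761


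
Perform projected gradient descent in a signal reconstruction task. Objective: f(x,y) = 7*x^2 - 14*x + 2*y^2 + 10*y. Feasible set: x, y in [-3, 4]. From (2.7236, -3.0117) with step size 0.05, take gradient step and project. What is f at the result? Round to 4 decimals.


Step 1: Compute gradient at (2.7236, -3.0117).
grad_x = 2*7*2.7236 - 14 = 24.1304
grad_y = 2*2*-3.0117 + 10 = -2.0468
Step 2: Gradient step.
x_raw = 2.7236 - 0.05*24.1304 = 1.5171
y_raw = -3.0117 - 0.05*-2.0468 = -2.9094
Step 3: Project onto [-3, 4].
x_proj = clip(1.5171) = 1.5171
y_proj = clip(-2.9094) = -2.9094
Step 4: Evaluate f.
f(1.5171, -2.9094) = -17.2932


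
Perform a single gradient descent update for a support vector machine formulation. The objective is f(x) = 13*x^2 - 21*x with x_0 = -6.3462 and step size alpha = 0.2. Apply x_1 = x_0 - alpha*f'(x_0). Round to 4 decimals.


We compute the gradient at x_0 and apply the update.
f'(x) = 26*x - 21
f'(-6.3462) = 26*-6.3462 - 21 = -186.0012
x_1 = -6.3462 - 0.2*-186.0012 = 30.854


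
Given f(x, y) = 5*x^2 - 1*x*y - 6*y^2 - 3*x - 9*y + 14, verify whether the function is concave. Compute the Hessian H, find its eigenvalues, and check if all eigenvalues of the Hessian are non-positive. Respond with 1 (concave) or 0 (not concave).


The Hessian of f(x,y) = 5*x^2 - 1*x*y - 6*y^2 - 3*x - 9*y + 14 is:
H = [[10, -1], [-1, -12]]
Trace = 10 - 12 = -2
Determinant = 10*-12 - (-1)^2 = -121
Discriminant = (-2)^2 - 4*-121 = 488.0
Eigenvalues: lambda_1 = -12.0454, lambda_2 = 10.0454
The function is not concave.

0


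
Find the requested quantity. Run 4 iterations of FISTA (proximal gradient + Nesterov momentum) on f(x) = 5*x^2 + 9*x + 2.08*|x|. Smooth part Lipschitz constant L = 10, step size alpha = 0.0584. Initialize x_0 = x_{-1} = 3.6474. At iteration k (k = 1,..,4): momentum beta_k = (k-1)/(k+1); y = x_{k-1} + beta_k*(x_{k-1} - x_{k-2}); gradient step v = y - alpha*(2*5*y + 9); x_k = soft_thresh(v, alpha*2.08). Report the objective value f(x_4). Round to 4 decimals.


FISTA on f(x) = 5*x^2 + 9*x + 2.08*|x|
L = 10, alpha = 0.0584
Iteration 1: beta = 0.0, y = 3.6474 + 0.0*(3.6474 - 3.6474) = 3.6474
  grad(y) = 45.474, v = y - alpha*grad = 0.9917
  prox(v) = soft_thresh(0.9917, 0.1215) = 0.8702
Iteration 2: beta = 0.3333, y = 0.8702 + 0.3333*(0.8702 - 3.6474) = -0.0555
  grad(y) = 8.4453, v = y - alpha*grad = -0.5487
  prox(v) = soft_thresh(-0.5487, 0.1215) = -0.4272
Iteration 3: beta = 0.5, y = -0.4272 + 0.5*(-0.4272 - 0.8702) = -1.0759
  grad(y) = -1.7593, v = y - alpha*grad = -0.9732
  prox(v) = soft_thresh(-0.9732, 0.1215) = -0.8517
Iteration 4: beta = 0.6, y = -0.8517 + 0.6*(-0.8517 + 0.4272) = -1.1064
  grad(y) = -2.0642, v = y - alpha*grad = -0.9859
  prox(v) = soft_thresh(-0.9859, 0.1215) = -0.8644
f(x_4) = 5*(-0.8644)^2 + 9*(-0.8644) + 2.08*|-0.8644| = -2.2457
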